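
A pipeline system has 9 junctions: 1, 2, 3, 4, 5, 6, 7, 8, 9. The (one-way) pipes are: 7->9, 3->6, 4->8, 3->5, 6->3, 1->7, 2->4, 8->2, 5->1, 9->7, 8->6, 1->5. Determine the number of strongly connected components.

{2, 4, 8} are all mutually reachable — one SCC of size 3.
{3, 6} are all mutually reachable — one SCC of size 2.
{7, 9} are all mutually reachable — one SCC of size 2.
{1, 5} are all mutually reachable — one SCC of size 2.
That gives 4 strongly connected components.

4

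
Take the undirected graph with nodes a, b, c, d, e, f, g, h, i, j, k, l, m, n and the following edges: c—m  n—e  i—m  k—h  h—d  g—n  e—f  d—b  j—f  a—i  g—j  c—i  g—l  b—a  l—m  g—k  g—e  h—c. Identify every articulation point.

Removing g increases the component count from 1 to 2, so g is a cut vertex.
By contrast removing b leaves 1 component; it is not a cut vertex. No other vertex is a cut vertex either.

g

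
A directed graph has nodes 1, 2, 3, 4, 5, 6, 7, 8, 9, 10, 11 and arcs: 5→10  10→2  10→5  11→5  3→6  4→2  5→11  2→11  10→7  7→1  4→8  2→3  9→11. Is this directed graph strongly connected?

There is no directed path from 9 to 4, so the graph is not strongly connected.

No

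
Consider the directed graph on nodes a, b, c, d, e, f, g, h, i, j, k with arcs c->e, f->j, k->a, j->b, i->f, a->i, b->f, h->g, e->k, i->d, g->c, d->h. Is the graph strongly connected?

There is no directed path from j to d, so the graph is not strongly connected.

No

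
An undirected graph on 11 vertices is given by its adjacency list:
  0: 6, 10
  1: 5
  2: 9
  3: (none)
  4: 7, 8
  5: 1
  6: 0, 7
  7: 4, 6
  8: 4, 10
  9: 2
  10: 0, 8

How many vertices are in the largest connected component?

6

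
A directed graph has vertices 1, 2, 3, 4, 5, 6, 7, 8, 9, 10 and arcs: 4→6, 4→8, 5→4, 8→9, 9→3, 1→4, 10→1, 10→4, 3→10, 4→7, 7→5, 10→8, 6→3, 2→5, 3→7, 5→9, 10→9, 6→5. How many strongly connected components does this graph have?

2

{1, 3, 4, 5, 6, 7, 8, 9, 10} are all mutually reachable — one SCC of size 9.
{2} is an SCC by itself.
That gives 2 strongly connected components.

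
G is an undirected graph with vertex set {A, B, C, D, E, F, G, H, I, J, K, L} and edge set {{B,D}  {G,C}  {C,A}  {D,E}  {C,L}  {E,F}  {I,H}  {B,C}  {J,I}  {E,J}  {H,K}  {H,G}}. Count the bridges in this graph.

4

The edges on the cycle B-D-E-J-I-H-G-C-B are not bridges since each lies on that cycle.
But removing F—E disconnects F from E; removing K—H disconnects K from H; removing L—C disconnects L from C; removing A—C disconnects A from C — these are bridges.
That makes 4 bridges.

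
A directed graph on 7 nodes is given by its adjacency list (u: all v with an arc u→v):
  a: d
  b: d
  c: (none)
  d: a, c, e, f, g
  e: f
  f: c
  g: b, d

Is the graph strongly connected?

There is no directed path from f to e, so the graph is not strongly connected.

No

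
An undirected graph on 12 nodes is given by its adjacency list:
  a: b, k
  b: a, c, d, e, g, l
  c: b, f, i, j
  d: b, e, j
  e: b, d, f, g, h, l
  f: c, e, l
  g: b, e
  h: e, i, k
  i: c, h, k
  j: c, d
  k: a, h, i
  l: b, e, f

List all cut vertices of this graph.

none

Removing g, for instance, still leaves 1 component. No single vertex removal increases the component count — the graph has no articulation points.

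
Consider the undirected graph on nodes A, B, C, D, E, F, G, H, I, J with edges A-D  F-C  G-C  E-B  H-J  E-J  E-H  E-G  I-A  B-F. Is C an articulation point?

Deleting C leaves 2 components (was 2), so C is not a cut vertex.

No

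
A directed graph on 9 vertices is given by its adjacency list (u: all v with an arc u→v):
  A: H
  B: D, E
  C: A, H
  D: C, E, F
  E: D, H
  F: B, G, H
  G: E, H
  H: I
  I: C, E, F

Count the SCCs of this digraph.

{A, B, C, D, E, F, G, H, I} are all mutually reachable — one SCC of size 9.
That gives 1 strongly connected component.

1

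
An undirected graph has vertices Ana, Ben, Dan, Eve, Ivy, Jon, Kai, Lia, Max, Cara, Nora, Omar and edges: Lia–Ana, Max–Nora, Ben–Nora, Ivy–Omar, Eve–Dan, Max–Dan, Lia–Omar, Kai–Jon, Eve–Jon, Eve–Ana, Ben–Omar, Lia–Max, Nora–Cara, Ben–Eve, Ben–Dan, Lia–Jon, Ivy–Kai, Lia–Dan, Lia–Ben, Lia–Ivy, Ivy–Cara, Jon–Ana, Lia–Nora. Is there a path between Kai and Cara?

Yes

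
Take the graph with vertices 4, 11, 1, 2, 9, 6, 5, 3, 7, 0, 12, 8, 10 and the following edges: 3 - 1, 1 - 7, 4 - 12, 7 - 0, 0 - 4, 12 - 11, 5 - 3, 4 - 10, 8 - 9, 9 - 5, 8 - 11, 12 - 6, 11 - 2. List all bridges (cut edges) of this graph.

10-4, 11-2, 12-6

The edges on the cycle 8-9-5-3-1-7-0-4-12-11-8 are not bridges since each lies on that cycle.
But removing 12 - 6 disconnects 12 from 6; removing 10 - 4 disconnects 10 from 4; removing 11 - 2 disconnects 11 from 2 — these are bridges.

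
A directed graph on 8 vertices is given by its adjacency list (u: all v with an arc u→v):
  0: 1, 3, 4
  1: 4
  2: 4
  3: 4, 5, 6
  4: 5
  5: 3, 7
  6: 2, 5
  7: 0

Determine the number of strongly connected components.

1

{0, 1, 2, 3, 4, 5, 6, 7} are all mutually reachable — one SCC of size 8.
That gives 1 strongly connected component.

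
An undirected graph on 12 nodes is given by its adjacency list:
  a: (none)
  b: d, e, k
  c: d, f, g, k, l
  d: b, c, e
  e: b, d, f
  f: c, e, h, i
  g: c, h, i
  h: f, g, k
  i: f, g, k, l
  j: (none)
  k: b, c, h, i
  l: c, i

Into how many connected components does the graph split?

j is isolated — a component by itself.
a is isolated — a component by itself.
Starting from b we can reach b, c, d, e, f, g, h, i, k, l. That is one component of size 10.
Total: 3 components.

3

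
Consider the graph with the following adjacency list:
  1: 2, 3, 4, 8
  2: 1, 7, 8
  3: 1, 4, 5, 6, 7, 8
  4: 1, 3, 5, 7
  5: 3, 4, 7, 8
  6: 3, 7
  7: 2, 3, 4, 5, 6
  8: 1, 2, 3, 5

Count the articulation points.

0

Removing 1, for instance, still leaves 1 component. No single vertex removal increases the component count — the graph has no articulation points.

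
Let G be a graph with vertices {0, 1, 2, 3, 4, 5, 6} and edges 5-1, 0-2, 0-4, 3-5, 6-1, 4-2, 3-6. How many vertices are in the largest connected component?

4

Starting from 0 we can reach 0, 2, 4. That is one component of size 3.
Starting from 1 we can reach 1, 3, 5, 6. That is one component of size 4.
The largest has 4 vertices.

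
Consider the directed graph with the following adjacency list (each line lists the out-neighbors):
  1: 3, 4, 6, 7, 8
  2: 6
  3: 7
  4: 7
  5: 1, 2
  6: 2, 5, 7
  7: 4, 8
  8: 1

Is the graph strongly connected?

From 4 we can reach every vertex (1, 2, 3, 4, 5, 6, 7, 8), and every vertex can reach 4 (1, 2, 3, 4, 5, 6, 7, 8). So the whole graph is one strongly connected component.

Yes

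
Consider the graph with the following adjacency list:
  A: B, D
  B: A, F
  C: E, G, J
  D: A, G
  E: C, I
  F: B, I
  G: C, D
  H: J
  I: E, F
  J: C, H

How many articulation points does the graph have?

Removing C increases the component count from 1 to 2, so C is a cut vertex.
Removing J increases the component count from 1 to 2, so J is a cut vertex.
By contrast removing H leaves 1 component; it is not a cut vertex. No other vertex is a cut vertex either.

2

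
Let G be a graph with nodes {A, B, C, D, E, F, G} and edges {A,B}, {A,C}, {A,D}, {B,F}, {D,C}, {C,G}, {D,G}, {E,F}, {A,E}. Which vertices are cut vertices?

Removing A increases the component count from 1 to 2, so A is a cut vertex.
By contrast removing D leaves 1 component; it is not a cut vertex. No other vertex is a cut vertex either.

A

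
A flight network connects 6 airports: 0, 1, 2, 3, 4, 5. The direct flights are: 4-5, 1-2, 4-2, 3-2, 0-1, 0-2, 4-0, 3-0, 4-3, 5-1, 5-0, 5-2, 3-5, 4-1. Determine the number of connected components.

1

Starting from 0 we can reach 0, 1, 2, 3, 4, 5. That is one component of size 6.
Total: 1 component.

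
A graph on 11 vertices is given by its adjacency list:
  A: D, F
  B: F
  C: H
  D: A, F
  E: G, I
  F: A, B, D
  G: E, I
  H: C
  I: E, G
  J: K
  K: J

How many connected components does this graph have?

4

Starting from C we can reach C, H. That is one component of size 2.
Starting from J we can reach J, K. That is one component of size 2.
Starting from E we can reach E, G, I. That is one component of size 3.
Starting from A we can reach A, B, D, F. That is one component of size 4.
Total: 4 components.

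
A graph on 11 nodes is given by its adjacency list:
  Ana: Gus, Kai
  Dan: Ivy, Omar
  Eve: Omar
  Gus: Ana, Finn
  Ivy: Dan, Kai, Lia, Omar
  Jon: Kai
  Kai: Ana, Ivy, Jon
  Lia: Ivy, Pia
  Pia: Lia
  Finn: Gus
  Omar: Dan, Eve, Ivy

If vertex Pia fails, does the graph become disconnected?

Deleting Pia leaves 1 component (was 1), so Pia is not a cut vertex.

No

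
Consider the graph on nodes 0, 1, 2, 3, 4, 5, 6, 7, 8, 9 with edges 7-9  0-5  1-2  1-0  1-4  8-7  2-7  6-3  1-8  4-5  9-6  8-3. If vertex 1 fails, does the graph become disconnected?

Yes

Deleting 1 raises the number of components from 1 to 2, so 1 is a cut vertex.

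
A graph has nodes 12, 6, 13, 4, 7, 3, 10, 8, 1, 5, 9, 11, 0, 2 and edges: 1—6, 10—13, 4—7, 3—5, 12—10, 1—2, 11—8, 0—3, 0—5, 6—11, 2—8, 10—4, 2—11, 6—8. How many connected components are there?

4

9 is isolated — a component by itself.
Starting from 0 we can reach 0, 3, 5. That is one component of size 3.
Starting from 4 we can reach 4, 7, 10, 12, 13. That is one component of size 5.
Starting from 1 we can reach 1, 2, 6, 8, 11. That is one component of size 5.
Total: 4 components.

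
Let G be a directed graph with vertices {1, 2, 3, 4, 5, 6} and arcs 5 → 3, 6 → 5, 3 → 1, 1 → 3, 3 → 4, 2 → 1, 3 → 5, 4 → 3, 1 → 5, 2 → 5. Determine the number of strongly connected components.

{1, 3, 4, 5} are all mutually reachable — one SCC of size 4.
{6} is an SCC by itself.
{2} is an SCC by itself.
That gives 3 strongly connected components.

3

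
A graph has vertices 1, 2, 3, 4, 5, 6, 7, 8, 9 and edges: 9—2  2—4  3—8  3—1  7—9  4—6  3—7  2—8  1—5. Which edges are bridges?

1-3, 1-5, 2-4, 4-6

The edges on the cycle 3-7-9-2-8-3 are not bridges since each lies on that cycle.
But removing 2—4 disconnects 2 from 4; removing 6—4 disconnects 6 from 4; removing 1—5 disconnects 1 from 5; removing 3—1 disconnects 3 from 1 — these are bridges.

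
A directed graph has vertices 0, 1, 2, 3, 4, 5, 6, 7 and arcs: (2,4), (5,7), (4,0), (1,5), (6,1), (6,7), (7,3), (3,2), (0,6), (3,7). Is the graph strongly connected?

From 2 we can reach every vertex (0, 1, 2, 3, 4, 5, 6, 7), and every vertex can reach 2 (0, 1, 2, 3, 4, 5, 6, 7). So the whole graph is one strongly connected component.

Yes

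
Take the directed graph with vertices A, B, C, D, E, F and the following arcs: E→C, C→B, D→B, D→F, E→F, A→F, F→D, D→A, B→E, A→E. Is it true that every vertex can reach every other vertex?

From A we can reach every vertex (A, B, C, D, E, F), and every vertex can reach A (A, B, C, D, E, F). So the whole graph is one strongly connected component.

Yes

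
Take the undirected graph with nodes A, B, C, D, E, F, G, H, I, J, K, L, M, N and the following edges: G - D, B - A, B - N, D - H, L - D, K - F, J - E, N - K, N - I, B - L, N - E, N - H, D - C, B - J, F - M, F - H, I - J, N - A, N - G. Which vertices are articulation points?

D, F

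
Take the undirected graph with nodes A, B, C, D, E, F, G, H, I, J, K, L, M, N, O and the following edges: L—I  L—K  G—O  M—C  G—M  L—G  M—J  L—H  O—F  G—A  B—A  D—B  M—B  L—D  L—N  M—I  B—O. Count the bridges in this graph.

6

The edges on the cycle L-G-M-I-L are not bridges since each lies on that cycle.
But removing L—K disconnects L from K; removing O—F disconnects O from F; removing L—H disconnects L from H; removing M—C disconnects M from C — these are bridges.
In total 6 edges are bridges.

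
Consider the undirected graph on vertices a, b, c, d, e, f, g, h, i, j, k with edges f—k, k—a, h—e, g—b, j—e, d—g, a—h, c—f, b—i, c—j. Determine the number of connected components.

2

Starting from b we can reach b, d, g, i. That is one component of size 4.
Starting from a we can reach a, c, e, f, h, j, k. That is one component of size 7.
Total: 2 components.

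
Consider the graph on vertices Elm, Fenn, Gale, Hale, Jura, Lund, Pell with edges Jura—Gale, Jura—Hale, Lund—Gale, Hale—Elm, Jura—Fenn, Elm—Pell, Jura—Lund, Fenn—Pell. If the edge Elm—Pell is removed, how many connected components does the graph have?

1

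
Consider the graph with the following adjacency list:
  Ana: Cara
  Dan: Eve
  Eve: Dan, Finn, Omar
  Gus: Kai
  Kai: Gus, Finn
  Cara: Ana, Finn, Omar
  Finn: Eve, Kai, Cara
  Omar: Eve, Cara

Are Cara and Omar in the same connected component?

From Cara we can reach Ana, Dan, Eve, Gus, Kai, Cara, Finn, Omar, which includes Omar.

Yes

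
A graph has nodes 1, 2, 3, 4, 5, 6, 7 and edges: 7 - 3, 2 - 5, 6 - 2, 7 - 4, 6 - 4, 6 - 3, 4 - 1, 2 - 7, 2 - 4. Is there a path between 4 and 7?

Yes

From 4 we can reach 1, 2, 3, 4, 5, 6, 7, which includes 7.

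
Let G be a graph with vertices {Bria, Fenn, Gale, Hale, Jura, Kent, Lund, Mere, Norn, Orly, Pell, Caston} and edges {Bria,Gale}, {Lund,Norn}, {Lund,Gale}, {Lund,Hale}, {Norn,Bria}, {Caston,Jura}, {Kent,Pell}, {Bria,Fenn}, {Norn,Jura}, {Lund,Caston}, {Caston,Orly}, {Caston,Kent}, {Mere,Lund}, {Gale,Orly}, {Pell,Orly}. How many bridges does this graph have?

3

The edges on the cycle Lund-Caston-Kent-Pell-Orly-Gale-Bria-Norn-Lund are not bridges since each lies on that cycle.
But removing Lund–Mere disconnects Lund from Mere; removing Bria–Fenn disconnects Bria from Fenn; removing Lund–Hale disconnects Lund from Hale — these are bridges.
That makes 3 bridges.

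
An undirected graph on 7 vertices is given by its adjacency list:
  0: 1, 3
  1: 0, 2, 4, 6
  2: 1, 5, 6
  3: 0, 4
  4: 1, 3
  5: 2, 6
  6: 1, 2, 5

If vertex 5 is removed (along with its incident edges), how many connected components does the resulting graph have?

With 5 gone, the remaining components are: {0, 1, 2, 3, 4, 6}.
That is 1 component.

1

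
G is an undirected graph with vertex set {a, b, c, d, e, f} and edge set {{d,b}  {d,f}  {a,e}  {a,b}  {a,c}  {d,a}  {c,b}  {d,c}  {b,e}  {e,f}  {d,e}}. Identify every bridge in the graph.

none

The edges on the cycle a-c-b-a are not bridges since each lies on that cycle.
Every edge lies on some cycle, so there are no bridges.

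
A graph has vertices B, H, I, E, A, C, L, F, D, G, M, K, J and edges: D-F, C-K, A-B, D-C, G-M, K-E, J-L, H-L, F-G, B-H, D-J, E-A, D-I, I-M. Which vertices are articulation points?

D

Removing D increases the component count from 1 to 2, so D is a cut vertex.
By contrast removing H leaves 1 component; it is not a cut vertex. No other vertex is a cut vertex either.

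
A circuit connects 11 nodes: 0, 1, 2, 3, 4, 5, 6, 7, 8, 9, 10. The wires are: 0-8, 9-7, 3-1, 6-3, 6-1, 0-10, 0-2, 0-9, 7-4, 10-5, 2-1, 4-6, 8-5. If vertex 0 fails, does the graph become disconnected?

Yes

Deleting 0 raises the number of components from 1 to 2, so 0 is a cut vertex.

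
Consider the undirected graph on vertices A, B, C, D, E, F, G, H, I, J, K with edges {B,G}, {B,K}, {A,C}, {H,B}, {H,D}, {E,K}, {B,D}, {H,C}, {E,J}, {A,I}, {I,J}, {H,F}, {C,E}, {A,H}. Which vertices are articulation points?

B, H

Removing B increases the component count from 1 to 2, so B is a cut vertex.
Removing H increases the component count from 1 to 2, so H is a cut vertex.
By contrast removing G leaves 1 component; it is not a cut vertex. No other vertex is a cut vertex either.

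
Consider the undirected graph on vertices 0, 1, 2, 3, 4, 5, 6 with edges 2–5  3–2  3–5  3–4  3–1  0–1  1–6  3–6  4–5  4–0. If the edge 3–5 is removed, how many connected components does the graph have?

3 and 5 are still connected via 3-4-5, so the component count stays at 1.

1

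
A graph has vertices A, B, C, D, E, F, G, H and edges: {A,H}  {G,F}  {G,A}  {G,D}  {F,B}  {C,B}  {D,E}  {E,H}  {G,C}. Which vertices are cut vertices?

Removing G increases the component count from 1 to 2, so G is a cut vertex.
By contrast removing H leaves 1 component; it is not a cut vertex. No other vertex is a cut vertex either.

G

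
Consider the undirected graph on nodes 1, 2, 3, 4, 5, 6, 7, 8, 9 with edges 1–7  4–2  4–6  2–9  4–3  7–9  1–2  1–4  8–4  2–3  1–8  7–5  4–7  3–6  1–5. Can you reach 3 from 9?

Yes

From 9 we can reach 1, 2, 3, 4, 5, 6, 7, 8, 9, which includes 3.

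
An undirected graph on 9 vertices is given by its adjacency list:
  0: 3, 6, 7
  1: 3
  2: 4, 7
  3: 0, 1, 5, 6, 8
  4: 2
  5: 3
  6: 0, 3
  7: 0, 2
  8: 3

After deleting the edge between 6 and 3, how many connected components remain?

6 and 3 are still connected via 6-0-3, so the component count stays at 1.

1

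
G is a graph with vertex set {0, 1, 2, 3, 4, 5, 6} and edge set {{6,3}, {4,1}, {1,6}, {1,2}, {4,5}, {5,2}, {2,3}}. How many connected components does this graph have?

0 is isolated — a component by itself.
Starting from 1 we can reach 1, 2, 3, 4, 5, 6. That is one component of size 6.
Total: 2 components.

2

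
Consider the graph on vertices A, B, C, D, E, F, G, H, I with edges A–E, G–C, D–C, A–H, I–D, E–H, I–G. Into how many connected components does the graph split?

F is isolated — a component by itself.
B is isolated — a component by itself.
Starting from A we can reach A, E, H. That is one component of size 3.
Starting from C we can reach C, D, G, I. That is one component of size 4.
Total: 4 components.

4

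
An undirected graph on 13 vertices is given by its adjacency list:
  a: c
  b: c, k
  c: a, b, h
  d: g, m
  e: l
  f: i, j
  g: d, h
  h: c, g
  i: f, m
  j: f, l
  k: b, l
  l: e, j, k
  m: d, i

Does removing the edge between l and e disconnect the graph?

Yes

Removing l-e leaves no path between l and e: the component count goes from 1 to 2. So it is a bridge.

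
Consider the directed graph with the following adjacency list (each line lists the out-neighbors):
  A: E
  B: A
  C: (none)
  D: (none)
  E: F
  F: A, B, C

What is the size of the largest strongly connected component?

{A, B, E, F} are all mutually reachable — one SCC of size 4.
{C} is an SCC by itself.
{D} is an SCC by itself.
The largest has 4 vertices.

4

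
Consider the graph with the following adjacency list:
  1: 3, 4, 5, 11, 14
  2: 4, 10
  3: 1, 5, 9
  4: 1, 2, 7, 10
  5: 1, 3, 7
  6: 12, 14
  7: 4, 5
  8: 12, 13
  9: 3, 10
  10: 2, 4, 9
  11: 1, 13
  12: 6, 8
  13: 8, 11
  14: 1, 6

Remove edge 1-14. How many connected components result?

1

1 and 14 are still connected via 1-11-13-8-12-6-14, so the component count stays at 1.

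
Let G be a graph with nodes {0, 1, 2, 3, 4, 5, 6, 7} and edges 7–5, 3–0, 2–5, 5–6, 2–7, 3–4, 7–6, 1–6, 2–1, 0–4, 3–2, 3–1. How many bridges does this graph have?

The edges on the cycle 3-0-4-3 are not bridges since each lies on that cycle.
Every edge lies on some cycle, so there are no bridges.

0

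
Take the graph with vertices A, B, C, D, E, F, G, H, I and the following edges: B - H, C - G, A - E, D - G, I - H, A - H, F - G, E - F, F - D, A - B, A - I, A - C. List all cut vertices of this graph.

Removing A increases the component count from 1 to 2, so A is a cut vertex.
By contrast removing D leaves 1 component; it is not a cut vertex. No other vertex is a cut vertex either.

A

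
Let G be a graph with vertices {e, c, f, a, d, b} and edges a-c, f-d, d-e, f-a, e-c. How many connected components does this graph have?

b is isolated — a component by itself.
Starting from a we can reach a, c, d, e, f. That is one component of size 5.
Total: 2 components.

2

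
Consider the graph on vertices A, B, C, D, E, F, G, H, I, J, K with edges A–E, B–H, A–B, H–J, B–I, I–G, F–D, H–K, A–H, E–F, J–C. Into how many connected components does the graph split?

1

Starting from A we can reach A, B, C, D, E, F, G, H, I, J, K. That is one component of size 11.
Total: 1 component.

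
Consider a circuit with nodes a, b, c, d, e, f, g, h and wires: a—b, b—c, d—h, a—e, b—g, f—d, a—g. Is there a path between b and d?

No

The component containing b is {a, b, c, e, g}, and d is not in it.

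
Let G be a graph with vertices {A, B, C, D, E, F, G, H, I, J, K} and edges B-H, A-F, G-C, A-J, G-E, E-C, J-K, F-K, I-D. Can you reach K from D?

The component containing D is {D, I}, and K is not in it.

No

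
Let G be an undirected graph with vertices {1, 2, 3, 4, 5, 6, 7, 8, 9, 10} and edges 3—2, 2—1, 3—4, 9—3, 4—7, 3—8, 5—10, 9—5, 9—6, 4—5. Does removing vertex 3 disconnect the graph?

Deleting 3 raises the number of components from 1 to 3, so 3 is a cut vertex.

Yes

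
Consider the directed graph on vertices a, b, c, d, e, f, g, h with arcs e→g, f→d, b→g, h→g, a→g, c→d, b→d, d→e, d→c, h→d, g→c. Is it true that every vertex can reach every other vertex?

There is no directed path from e to a, so the graph is not strongly connected.

No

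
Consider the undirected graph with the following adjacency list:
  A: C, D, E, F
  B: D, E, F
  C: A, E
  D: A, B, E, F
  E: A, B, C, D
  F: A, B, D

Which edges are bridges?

none

The edges on the cycle E-A-F-B-E are not bridges since each lies on that cycle.
Every edge lies on some cycle, so there are no bridges.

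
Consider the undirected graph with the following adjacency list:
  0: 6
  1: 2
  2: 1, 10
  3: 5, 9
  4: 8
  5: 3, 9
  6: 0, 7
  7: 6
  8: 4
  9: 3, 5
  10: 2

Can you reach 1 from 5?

The component containing 5 is {3, 5, 9}, and 1 is not in it.

No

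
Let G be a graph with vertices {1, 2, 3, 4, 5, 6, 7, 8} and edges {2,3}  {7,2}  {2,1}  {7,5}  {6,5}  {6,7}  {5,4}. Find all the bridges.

1-2, 2-3, 2-7, 4-5

The edges on the cycle 6-7-5-6 are not bridges since each lies on that cycle.
But removing 1–2 disconnects 1 from 2; removing 5–4 disconnects 5 from 4; removing 2–7 disconnects 2 from 7; removing 3–2 disconnects 3 from 2 — these are bridges.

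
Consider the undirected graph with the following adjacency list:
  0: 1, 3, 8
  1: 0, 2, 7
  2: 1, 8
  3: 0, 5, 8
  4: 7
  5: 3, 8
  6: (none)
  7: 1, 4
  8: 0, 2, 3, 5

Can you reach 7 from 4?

From 4 we can reach 0, 1, 2, 3, 4, 5, 7, 8, which includes 7.

Yes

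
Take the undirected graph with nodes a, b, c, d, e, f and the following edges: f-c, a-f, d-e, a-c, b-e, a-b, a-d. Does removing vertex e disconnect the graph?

No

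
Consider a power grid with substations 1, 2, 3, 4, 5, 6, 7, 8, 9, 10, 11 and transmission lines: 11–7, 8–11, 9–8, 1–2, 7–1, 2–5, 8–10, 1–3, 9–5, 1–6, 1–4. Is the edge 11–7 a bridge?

After removing 11–7, the path 11-8-9-5-2-1-7 still connects them, so the edge is not a bridge.

No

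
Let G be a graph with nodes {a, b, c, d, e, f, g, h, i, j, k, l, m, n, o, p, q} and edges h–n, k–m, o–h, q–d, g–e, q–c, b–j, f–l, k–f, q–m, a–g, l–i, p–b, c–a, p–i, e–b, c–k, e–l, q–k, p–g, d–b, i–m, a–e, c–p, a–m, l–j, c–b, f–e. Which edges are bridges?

The edges on the cycle a-g-e-l-i-m-a are not bridges since each lies on that cycle.
But removing o–h disconnects o from h; removing n–h disconnects n from h — these are bridges.

h-n, h-o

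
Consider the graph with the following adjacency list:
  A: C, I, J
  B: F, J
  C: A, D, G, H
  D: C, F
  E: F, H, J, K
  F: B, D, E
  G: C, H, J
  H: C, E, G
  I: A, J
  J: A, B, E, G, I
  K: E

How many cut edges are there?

1

The edges on the cycle J-B-F-D-C-A-J are not bridges since each lies on that cycle.
But removing E-K disconnects E from K — this is a bridge.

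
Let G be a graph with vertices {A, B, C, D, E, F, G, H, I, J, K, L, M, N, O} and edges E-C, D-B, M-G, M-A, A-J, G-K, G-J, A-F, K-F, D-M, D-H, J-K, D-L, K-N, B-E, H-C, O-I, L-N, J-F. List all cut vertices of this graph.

D

Removing D increases the component count from 2 to 3, so D is a cut vertex.
By contrast removing N leaves 2 components; it is not a cut vertex. No other vertex is a cut vertex either.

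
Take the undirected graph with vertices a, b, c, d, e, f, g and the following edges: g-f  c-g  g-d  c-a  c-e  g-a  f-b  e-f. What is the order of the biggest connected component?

7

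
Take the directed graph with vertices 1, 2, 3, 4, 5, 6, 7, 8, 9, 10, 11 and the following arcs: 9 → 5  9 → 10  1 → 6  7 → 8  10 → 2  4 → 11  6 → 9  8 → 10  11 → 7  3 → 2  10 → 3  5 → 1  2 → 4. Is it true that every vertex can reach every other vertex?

No

There is no directed path from 2 to 1, so the graph is not strongly connected.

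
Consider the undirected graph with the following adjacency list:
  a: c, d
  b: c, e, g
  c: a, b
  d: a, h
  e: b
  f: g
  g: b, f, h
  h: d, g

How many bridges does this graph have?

The edges on the cycle a-d-h-g-b-c-a are not bridges since each lies on that cycle.
But removing g-f disconnects g from f; removing b-e disconnects b from e — these are bridges.
That makes 2 bridges.

2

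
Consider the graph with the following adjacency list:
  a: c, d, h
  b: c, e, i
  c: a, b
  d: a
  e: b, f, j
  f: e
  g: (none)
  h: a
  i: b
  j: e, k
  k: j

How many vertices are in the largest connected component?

10

g is isolated — a component by itself.
Starting from a we can reach a, b, c, d, e, f, h, i, j, k. That is one component of size 10.
The largest has 10 vertices.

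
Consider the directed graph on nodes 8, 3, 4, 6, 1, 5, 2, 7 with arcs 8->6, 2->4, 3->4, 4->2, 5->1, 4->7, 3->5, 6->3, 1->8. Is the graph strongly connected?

There is no directed path from 2 to 5, so the graph is not strongly connected.

No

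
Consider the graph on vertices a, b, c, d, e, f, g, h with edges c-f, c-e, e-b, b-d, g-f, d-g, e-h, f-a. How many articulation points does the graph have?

Removing e increases the component count from 1 to 2, so e is a cut vertex.
Removing f increases the component count from 1 to 2, so f is a cut vertex.
By contrast removing g leaves 1 component; it is not a cut vertex. No other vertex is a cut vertex either.

2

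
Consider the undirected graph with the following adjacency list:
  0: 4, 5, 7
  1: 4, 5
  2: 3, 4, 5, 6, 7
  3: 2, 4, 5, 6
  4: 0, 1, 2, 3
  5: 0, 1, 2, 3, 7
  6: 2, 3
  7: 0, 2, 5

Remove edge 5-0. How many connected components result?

1

5 and 0 are still connected via 5-7-0, so the component count stays at 1.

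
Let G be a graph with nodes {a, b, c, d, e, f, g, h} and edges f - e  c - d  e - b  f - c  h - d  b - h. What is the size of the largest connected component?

g is isolated — a component by itself.
a is isolated — a component by itself.
Starting from b we can reach b, c, d, e, f, h. That is one component of size 6.
The largest has 6 vertices.

6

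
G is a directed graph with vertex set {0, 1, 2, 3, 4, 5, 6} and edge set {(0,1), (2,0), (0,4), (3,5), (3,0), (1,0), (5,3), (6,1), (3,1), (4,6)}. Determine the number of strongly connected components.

3

{0, 1, 4, 6} are all mutually reachable — one SCC of size 4.
{3, 5} are all mutually reachable — one SCC of size 2.
{2} is an SCC by itself.
That gives 3 strongly connected components.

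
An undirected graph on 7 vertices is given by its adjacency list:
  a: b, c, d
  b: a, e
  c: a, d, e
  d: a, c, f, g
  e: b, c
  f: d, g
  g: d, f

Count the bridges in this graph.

The edges on the cycle d-f-g-d are not bridges since each lies on that cycle.
Every edge lies on some cycle, so there are no bridges.

0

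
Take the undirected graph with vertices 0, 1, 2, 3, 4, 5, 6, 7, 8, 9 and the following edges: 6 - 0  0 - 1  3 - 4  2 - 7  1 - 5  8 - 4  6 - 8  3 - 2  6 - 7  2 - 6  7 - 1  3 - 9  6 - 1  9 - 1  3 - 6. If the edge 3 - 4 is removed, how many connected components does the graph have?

3 and 4 are still connected via 3-6-8-4, so the component count stays at 1.

1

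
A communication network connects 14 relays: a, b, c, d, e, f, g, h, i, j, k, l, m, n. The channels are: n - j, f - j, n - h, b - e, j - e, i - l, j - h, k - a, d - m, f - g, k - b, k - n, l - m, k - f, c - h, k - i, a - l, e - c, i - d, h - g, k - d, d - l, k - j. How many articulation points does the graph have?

1

Removing k increases the component count from 1 to 2, so k is a cut vertex.
By contrast removing e leaves 1 component; it is not a cut vertex. No other vertex is a cut vertex either.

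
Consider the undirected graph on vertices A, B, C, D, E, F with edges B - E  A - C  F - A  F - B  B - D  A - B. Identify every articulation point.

Removing A increases the component count from 1 to 2, so A is a cut vertex.
Removing B increases the component count from 1 to 3, so B is a cut vertex.
By contrast removing E leaves 1 component; it is not a cut vertex. No other vertex is a cut vertex either.

A, B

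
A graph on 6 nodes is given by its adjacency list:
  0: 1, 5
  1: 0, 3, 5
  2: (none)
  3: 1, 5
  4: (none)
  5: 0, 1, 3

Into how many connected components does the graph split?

3

2 is isolated — a component by itself.
4 is isolated — a component by itself.
Starting from 0 we can reach 0, 1, 3, 5. That is one component of size 4.
Total: 3 components.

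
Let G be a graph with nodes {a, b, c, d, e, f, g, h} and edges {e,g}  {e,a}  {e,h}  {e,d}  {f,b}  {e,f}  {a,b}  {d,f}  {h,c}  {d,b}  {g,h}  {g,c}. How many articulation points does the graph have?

1

Removing e increases the component count from 1 to 2, so e is a cut vertex.
By contrast removing d leaves 1 component; it is not a cut vertex. No other vertex is a cut vertex either.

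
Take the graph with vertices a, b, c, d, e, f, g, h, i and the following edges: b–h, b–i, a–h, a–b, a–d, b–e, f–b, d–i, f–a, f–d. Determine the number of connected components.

3

g is isolated — a component by itself.
c is isolated — a component by itself.
Starting from a we can reach a, b, d, e, f, h, i. That is one component of size 7.
Total: 3 components.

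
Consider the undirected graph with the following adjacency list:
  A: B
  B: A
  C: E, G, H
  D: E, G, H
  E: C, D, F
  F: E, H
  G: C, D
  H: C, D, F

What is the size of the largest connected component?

Starting from A we can reach A, B. That is one component of size 2.
Starting from C we can reach C, D, E, F, G, H. That is one component of size 6.
The largest has 6 vertices.

6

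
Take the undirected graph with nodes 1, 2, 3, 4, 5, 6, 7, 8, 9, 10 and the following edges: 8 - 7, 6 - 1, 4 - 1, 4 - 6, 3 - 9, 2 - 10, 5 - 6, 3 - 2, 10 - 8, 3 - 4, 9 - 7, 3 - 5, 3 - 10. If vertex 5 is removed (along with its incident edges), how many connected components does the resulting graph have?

With 5 gone, the remaining components are: {1, 2, 3, 4, 6, 7, 8, 9, 10}.
That is 1 component.

1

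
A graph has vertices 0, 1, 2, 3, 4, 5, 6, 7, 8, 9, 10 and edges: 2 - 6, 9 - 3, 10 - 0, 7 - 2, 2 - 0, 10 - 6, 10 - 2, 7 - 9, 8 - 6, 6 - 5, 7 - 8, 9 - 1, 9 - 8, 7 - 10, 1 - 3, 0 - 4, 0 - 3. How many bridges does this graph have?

2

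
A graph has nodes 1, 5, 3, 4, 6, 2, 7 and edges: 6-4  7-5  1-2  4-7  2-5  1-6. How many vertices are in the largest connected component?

3 is isolated — a component by itself.
Starting from 1 we can reach 1, 2, 4, 5, 6, 7. That is one component of size 6.
The largest has 6 vertices.

6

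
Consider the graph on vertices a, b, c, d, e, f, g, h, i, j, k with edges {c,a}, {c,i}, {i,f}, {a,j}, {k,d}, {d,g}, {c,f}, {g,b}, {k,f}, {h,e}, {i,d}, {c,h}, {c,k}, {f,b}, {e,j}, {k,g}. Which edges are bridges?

none

The edges on the cycle k-d-g-k are not bridges since each lies on that cycle.
Every edge lies on some cycle, so there are no bridges.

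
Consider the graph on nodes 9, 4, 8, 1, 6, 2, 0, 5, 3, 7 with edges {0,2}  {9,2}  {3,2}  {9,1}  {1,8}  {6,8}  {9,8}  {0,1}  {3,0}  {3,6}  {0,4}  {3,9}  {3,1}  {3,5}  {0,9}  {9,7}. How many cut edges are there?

3

The edges on the cycle 3-0-1-9-3 are not bridges since each lies on that cycle.
But removing 7–9 disconnects 7 from 9; removing 0–4 disconnects 0 from 4; removing 5–3 disconnects 5 from 3 — these are bridges.
That makes 3 bridges.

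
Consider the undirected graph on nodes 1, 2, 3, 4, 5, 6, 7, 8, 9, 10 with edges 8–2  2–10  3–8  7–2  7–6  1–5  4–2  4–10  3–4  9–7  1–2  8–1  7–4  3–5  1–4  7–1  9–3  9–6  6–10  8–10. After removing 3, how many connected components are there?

With 3 gone, the remaining components are: {1, 2, 4, 5, 6, 7, 8, 9, 10}.
That is 1 component.

1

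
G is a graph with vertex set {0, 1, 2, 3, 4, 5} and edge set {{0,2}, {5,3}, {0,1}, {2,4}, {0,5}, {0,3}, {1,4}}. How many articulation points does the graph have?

1

Removing 0 increases the component count from 1 to 2, so 0 is a cut vertex.
By contrast removing 2 leaves 1 component; it is not a cut vertex. No other vertex is a cut vertex either.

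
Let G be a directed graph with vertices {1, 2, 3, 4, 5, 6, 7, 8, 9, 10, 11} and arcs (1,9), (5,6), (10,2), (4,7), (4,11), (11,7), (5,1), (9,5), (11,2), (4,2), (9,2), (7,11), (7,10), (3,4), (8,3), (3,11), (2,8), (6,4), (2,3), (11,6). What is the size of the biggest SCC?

8

{2, 3, 4, 6, 7, 8, 10, 11} are all mutually reachable — one SCC of size 8.
{1, 5, 9} are all mutually reachable — one SCC of size 3.
The largest has 8 vertices.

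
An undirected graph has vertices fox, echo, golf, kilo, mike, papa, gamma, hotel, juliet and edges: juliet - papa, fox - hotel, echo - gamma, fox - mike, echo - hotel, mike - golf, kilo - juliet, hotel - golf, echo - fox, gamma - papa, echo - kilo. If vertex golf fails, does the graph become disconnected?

No

Deleting golf leaves 1 component (was 1) (its neighbors mike, hotel remain connected to each other), so golf is not a cut vertex.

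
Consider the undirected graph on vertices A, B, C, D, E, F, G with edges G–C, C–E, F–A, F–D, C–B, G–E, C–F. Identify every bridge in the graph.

The edges on the cycle G-C-E-G are not bridges since each lies on that cycle.
But removing F–D disconnects F from D; removing C–F disconnects C from F; removing C–B disconnects C from B; removing F–A disconnects F from A — these are bridges.

A-F, B-C, C-F, D-F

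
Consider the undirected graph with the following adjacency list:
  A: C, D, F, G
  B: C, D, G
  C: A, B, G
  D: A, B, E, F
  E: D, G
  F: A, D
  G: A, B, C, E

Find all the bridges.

The edges on the cycle D-B-G-E-D are not bridges since each lies on that cycle.
Every edge lies on some cycle, so there are no bridges.

none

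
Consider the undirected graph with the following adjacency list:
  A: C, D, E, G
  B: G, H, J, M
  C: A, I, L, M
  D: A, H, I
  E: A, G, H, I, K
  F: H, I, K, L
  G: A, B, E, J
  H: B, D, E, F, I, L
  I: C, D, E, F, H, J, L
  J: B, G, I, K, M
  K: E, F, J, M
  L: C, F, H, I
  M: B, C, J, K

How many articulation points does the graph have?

0

Removing M, for instance, still leaves 1 component. No single vertex removal increases the component count — the graph has no articulation points.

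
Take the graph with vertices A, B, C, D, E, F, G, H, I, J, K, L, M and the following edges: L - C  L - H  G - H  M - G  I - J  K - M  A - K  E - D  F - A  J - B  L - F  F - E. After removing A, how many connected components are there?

2

With A gone, the remaining components are: {B, I, J}; {C, D, E, F, G, H, K, L, M}.
That is 2 components.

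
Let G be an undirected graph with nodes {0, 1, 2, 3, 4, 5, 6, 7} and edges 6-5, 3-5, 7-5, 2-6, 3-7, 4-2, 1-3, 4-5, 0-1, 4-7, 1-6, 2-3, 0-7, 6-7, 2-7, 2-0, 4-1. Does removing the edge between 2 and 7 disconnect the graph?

After removing 2-7, the path 2-4-7 still connects them, so the edge is not a bridge.

No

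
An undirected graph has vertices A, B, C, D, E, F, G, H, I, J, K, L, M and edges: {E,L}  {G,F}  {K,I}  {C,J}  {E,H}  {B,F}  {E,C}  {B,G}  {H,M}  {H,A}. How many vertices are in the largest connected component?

D is isolated — a component by itself.
Starting from I we can reach I, K. That is one component of size 2.
Starting from B we can reach B, F, G. That is one component of size 3.
Starting from A we can reach A, C, E, H, J, L, M. That is one component of size 7.
The largest has 7 vertices.

7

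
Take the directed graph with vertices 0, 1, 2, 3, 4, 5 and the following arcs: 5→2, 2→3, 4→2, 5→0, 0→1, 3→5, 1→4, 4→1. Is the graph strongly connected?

From 3 we can reach every vertex (0, 1, 2, 3, 4, 5), and every vertex can reach 3 (0, 1, 2, 3, 4, 5). So the whole graph is one strongly connected component.

Yes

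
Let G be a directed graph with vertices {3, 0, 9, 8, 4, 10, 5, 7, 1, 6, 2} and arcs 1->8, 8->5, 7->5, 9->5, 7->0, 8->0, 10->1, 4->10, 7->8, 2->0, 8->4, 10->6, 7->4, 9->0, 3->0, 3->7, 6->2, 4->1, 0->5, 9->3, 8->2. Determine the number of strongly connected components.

{1, 4, 8, 10} are all mutually reachable — one SCC of size 4.
{3} is an SCC by itself.
{5} is an SCC by itself.
{2} is an SCC by itself.
{9} is an SCC by itself.
(and 3 more singleton SCCs)
That gives 8 strongly connected components.

8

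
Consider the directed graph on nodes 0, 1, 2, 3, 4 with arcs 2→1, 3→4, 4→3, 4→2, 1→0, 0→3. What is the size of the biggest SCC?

5

{0, 1, 2, 3, 4} are all mutually reachable — one SCC of size 5.
The largest has 5 vertices.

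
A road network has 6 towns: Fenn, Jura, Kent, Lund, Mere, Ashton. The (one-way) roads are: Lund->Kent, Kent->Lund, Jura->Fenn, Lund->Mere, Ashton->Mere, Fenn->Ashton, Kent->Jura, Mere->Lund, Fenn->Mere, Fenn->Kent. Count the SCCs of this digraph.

1

{Fenn, Jura, Kent, Lund, Mere, Ashton} are all mutually reachable — one SCC of size 6.
That gives 1 strongly connected component.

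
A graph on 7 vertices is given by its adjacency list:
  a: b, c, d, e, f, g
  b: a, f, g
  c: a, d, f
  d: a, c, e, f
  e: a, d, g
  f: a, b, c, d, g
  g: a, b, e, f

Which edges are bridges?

none

The edges on the cycle g-e-d-a-f-g are not bridges since each lies on that cycle.
Every edge lies on some cycle, so there are no bridges.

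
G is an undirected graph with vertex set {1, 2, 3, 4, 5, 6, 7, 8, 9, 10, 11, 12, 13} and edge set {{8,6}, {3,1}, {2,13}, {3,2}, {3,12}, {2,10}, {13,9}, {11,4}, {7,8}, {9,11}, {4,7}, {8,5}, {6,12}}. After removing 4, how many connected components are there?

With 4 gone, the remaining components are: {1, 2, 3, 5, 6, 7, 8, 9, 10, 11, 12, 13}.
That is 1 component.

1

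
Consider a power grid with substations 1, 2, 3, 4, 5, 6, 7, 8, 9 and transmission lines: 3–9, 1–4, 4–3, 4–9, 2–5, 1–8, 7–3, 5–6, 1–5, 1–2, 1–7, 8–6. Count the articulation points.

1

Removing 1 increases the component count from 1 to 2, so 1 is a cut vertex.
By contrast removing 5 leaves 1 component; it is not a cut vertex. No other vertex is a cut vertex either.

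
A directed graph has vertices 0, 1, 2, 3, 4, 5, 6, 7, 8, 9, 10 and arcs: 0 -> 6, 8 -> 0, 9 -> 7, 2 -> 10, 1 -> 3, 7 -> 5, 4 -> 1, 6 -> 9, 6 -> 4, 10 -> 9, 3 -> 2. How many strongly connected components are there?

{3} is an SCC by itself.
{7} is an SCC by itself.
{0} is an SCC by itself.
{6} is an SCC by itself.
{9} is an SCC by itself.
(and 6 more singleton SCCs)
That gives 11 strongly connected components.

11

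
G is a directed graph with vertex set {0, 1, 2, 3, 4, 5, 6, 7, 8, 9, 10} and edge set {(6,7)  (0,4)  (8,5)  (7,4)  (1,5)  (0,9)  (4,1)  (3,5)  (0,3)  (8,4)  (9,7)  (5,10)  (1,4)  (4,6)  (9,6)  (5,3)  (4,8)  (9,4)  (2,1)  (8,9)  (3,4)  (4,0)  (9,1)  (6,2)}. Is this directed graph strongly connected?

No

There is no directed path from 10 to 5, so the graph is not strongly connected.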